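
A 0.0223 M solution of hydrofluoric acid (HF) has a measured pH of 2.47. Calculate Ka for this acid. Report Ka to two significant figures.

Ka = 6.1 × 10^-4

[H+] = 10^(-2.47) = 3.39 × 10^-3 M
At equilibrium [HA] = 0.0223 − 3.39 × 10^-3 = 1.89 × 10^-2 M
Ka = [H+][A-]/[HA] = (3.39 × 10^-3)² / 1.89 × 10^-2 = 6.1 × 10^-4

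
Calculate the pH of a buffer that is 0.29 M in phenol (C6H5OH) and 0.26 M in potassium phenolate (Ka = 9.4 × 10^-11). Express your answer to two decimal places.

pH = 9.98

pKa = −log(9.4 × 10^-11) = 10.027
Using pH = pKa + log([base]/[acid]) with [base]/[acid] = 0.26/0.29:
pH = 10.027 + (-0.047) = 9.98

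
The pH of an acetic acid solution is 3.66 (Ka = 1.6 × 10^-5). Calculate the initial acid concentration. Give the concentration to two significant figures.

[H+] = 10^(-3.66) = 2.19 × 10^-4 M = x
Ka = x²/(C₀ − x) ⇒ C₀ = x + x²/Ka
C₀ = 2.19 × 10^-4 + (2.19 × 10^-4)²/(1.6 × 10^-5) = 3.22 × 10^-3 M

C₀ = 3.2 × 10^-3 M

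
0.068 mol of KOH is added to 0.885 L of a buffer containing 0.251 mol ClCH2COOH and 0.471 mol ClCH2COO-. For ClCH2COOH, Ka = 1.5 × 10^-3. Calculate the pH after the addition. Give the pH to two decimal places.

pH = 3.29

OH- converts ClCH2COOH to ClCH2COO-: ClCH2COOH → 0.183 mol, ClCH2COO- → 0.539 mol.
pKa = −log(1.5 × 10^-3) = 2.824
pH = pKa + log([A⁻]/[HA]) = 2.824 + log(0.539/0.183) = 2.824 +0.469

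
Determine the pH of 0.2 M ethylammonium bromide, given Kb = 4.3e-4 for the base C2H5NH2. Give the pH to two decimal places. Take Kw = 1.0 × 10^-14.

C2H5NH3+ is the conjugate acid of the weak base C2H5NH2.
Ka = Kw/Kb = 1.0×10^-14 / 4.3 × 10^-4 = 2.33 × 10^-11
From the ICE table, Ka = [H+]²/(0.2 − [H+]) = 2.33 × 10^-11.
Assume [H+] ≪ 0.2: [H+] ≈ √(2.33 × 10^-11 × 0.2) = 2.16 × 10^-6 M
([H+]/C₀ = 0.0011% < 5%, so the approximation holds.)
pH = −log(2.16 × 10^-6) = 5.67

pH = 5.67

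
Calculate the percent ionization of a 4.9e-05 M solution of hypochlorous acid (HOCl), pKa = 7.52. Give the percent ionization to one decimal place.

HOCl ⇌ OCl- + H+; let x = [H+] at equilibrium.
Ka = 10^(−7.52) = 3.02 × 10^-8
x ≈ √(Ka·C₀) = √(3.02 × 10^-8 × 4.9e-05) = 1.22 × 10^-6 M
Fraction ionized = 1.22 × 10^-6 / 4.9e-05 = 0.0249 → 2.5%

2.5%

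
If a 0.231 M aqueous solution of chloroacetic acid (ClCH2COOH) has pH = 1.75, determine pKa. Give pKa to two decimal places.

pKa = 2.83

[H+] = 10^(-1.75) = 1.78 × 10^-2 M
At equilibrium [HA] = 0.231 − 1.78 × 10^-2 = 2.13 × 10^-1 M
Ka = [H+][A-]/[HA] = (1.78 × 10^-2)² / 2.13 × 10^-1 = 1.49 × 10^-3
pKa = -log(1.49 × 10^-3) = 2.83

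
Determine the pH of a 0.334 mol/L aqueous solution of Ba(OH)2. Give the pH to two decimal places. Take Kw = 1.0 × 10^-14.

pH = 13.82

Ba(OH)2 is a strong base (each formula unit releases 2 OH-); [OH-] = 0.668 M.
pOH = -log(0.668) = 0.18
pH = 14.00 - 0.18 = 13.82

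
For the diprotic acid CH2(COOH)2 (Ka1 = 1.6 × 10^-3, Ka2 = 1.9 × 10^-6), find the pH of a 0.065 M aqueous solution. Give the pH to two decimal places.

Since Ka1 ≫ Ka2, the first ionization dominates [H+].
Ka1 = x²/(0.065 − x) = 1.6 × 10^-3
Solving the quadratic: x = (−Ka1 + √(Ka1² + 4·Ka1·C₀))/2 = 9.43 × 10^-3 M
pH = −log(9.43 × 10^-3) = 2.03

pH = 2.03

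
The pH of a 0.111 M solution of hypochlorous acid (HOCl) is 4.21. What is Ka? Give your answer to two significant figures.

Ka = 3.4 × 10^-8

[H+] = 10^(-4.21) = 6.17 × 10^-5 M
At equilibrium [HA] = 0.111 − 6.17 × 10^-5 = 1.11 × 10^-1 M
Ka = [H+][A-]/[HA] = (6.17 × 10^-5)² / 1.11 × 10^-1 = 3.4 × 10^-8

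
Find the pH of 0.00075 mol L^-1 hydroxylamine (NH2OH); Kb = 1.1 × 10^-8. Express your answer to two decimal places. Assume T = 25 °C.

pH = 8.46

NH2OH + H2O ⇌ NH3OH+ + OH-
Kb = [OH-]²/(0.00075 − [OH-]) = 1.1 × 10^-8
Assume [OH-] ≪ 0.00075: [OH-] ≈ √(1.1 × 10^-8 × 0.00075) = 2.87 × 10^-6 M
([OH-]/C₀ = 0.38% < 5%, so the approximation holds.)
pOH = 5.54, so pH = 14.00 − pOH = 8.46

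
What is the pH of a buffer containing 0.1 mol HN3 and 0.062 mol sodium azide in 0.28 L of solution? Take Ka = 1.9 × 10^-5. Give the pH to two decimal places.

pKa = −log(1.9 × 10^-5) = 4.721
Using pH = pKa + log([base]/[acid]) with [base]/[acid] = 0.062/0.1:
pH = 4.721 + (-0.208) = 4.51

pH = 4.51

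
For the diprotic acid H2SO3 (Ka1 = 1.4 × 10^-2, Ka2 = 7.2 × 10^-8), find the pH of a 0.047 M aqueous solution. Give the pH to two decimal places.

pH = 1.71

Ka1 ≫ Ka2, so treat the first dissociation as the only significant source of H+.
Ka1 = x²/(0.047 − x) = 1.4 × 10^-2
Solving the quadratic: x = (−Ka1 + √(Ka1² + 4·Ka1·C₀))/2 = 1.96 × 10^-2 M
pH = −log(1.96 × 10^-2) = 1.71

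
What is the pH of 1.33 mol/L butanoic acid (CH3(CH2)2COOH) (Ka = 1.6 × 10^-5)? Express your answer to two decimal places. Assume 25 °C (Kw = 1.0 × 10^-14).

CH3(CH2)2COOH ⇌ CH3(CH2)2COO- + H+
Let x = [H+] at equilibrium. Ka = x²/(1.33 − x).
Neglecting x in the denominator: x = √(1.6 × 10^-5 × 1.33) = 4.61 × 10^-3 M
(x/C₀ = 0.35% < 5%, so the approximation holds.)
pH = −log(4.61 × 10^-3) = 2.34

pH = 2.34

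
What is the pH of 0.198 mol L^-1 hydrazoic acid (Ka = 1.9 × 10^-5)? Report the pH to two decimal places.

HN3 ⇌ N3- + H+
Ka = [H+]²/(0.198 − [H+]) = 1.9 × 10^-5
Neglecting [H+] in the denominator: [H+] = √(1.9 × 10^-5 × 0.198) = 1.94 × 10^-3 M
Check: 0.98% ionized — well under 5%, approximation valid.
pH = −log[H+] = −log(1.94 × 10^-3) = 2.71

pH = 2.71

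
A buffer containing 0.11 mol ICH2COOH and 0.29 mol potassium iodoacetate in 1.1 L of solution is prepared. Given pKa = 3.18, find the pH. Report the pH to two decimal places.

pH = 3.60

Henderson–Hasselbalch: pH = pKa + log([ICH2COO-]/[ICH2COOH]) = 3.18 + log(0.29/0.11)
pH = 3.18 + (+0.421) = 3.60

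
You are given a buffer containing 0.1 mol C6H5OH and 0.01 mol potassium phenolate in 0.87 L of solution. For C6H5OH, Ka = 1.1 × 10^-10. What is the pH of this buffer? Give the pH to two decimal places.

pKa = −log(1.1 × 10^-10) = 9.959
Henderson–Hasselbalch: pH = pKa + log([C6H5O-]/[C6H5OH]) = 9.959 + log(0.01/0.1)
pH = 9.959 + (-1.000) = 8.96

pH = 8.96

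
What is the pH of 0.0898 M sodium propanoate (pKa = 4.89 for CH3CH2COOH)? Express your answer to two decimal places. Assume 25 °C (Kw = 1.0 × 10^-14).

CH3CH2COO- is the conjugate base of the weak acid CH3CH2COOH.
Ka = 10^(−4.89) = 1.29 × 10^-5
Kb = Kw/Ka = 1.0×10^-14 / 1.29 × 10^-5 = 7.75 × 10^-10
Let x = [OH-] at equilibrium. Kb = x²/(0.0898 − x).
Assume x ≪ 0.0898: x ≈ √(7.75 × 10^-10 × 0.0898) = 8.34 × 10^-6 M
pOH = −log(8.34 × 10^-6) = 5.08; pH = 14.00 − 5.08 = 8.92

pH = 8.92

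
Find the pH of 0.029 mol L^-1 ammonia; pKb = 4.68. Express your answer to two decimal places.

NH3 + H2O ⇌ NH4+ + OH-
Kb = 10^(−4.68) = 2.09 × 10^-5
From the ICE table, Kb = [OH-]²/(0.029 − [OH-]) = 2.09 × 10^-5.
Assume [OH-] ≪ 0.029: [OH-] ≈ √(2.09 × 10^-5 × 0.029) = 7.79 × 10^-4 M
Check: 2.7% ionized — well under 5%, approximation valid.
pOH = −log(7.79 × 10^-4) = 3.11; pH = 14.00 − 3.11 = 10.89

pH = 10.89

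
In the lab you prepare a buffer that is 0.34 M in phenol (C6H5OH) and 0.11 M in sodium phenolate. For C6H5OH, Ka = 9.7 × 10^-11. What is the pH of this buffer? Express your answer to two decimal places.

pH = 9.52

pKa = −log(9.7 × 10^-11) = 10.013
pH = pKa + log([A⁻]/[HA]) = 10.013 + log(0.11/0.34)
pH = 10.013 + (-0.490) = 9.52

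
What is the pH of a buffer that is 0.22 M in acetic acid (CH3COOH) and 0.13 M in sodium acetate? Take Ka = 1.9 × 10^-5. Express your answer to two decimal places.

pH = 4.49

pKa = −log(1.9 × 10^-5) = 4.721
Using pH = pKa + log([base]/[acid]) with [base]/[acid] = 0.13/0.22:
pH = 4.721 + (-0.228) = 4.49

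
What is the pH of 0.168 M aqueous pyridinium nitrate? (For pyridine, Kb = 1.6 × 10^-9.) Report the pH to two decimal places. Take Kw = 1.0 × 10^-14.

C5H5NH+ is the conjugate acid of the weak base C5H5N.
Ka = Kw/Kb = 1.0×10^-14 / 1.6 × 10^-9 = 6.25 × 10^-6
Ka = [H+]²/(0.168 − [H+]) = 6.25 × 10^-6
Assume [H+] ≪ 0.168: [H+] ≈ √(6.25 × 10^-6 × 0.168) = 1.02 × 10^-3 M
pH = −log[H+] = −log(1.02 × 10^-3) = 2.99

pH = 2.99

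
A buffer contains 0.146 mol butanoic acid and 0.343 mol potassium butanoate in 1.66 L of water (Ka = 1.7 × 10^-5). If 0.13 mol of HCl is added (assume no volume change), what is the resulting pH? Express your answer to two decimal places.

Added H+ converts CH3(CH2)2COO- to CH3(CH2)2COOH: CH3(CH2)2COOH → 0.276 mol, CH3(CH2)2COO- → 0.213 mol.
pKa = −log(1.7 × 10^-5) = 4.770
pH = pKa + log([A⁻]/[HA]) = 4.770 + log(0.213/0.276) = 4.770 -0.113

pH = 4.66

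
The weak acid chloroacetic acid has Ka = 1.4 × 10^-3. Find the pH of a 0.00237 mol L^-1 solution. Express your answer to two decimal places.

ClCH2COOH ⇌ ClCH2COO- + H+
Ka = x²/(0.00237 − x) = 1.4 × 10^-3
x is not negligible relative to C₀; solve x² + 0.0014·x − 3.32e-06 = 0.
x = [−0.0014 + √(0.0014² + 1.33e-05)]/2 = 1.25 × 10^-3 M
pH = −log[H+] = −log(1.25 × 10^-3) = 2.90

pH = 2.90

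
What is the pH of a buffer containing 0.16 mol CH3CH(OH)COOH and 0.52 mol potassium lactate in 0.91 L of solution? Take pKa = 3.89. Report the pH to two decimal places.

pH = 4.40

Henderson–Hasselbalch: pH = pKa + log([CH3CH(OH)COO-]/[CH3CH(OH)COOH]) = 3.89 + log(0.52/0.16)
pH = 3.89 + (+0.512) = 4.40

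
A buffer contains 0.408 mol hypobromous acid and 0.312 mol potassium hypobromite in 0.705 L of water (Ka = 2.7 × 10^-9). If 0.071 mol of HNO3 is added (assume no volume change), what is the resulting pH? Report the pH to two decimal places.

pH = 8.27

After neutralization: n(HOBr) = 0.479 mol, n(OBr-) = 0.241 mol.
pKa = −log(2.7 × 10^-9) = 8.569
Henderson–Hasselbalch with mole ratio 0.241/0.479: pH = 8.569 + (-0.298)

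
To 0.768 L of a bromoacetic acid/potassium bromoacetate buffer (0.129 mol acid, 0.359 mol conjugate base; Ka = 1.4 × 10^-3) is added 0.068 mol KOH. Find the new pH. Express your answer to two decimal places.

pH = 3.70

OH- converts BrCH2COOH to BrCH2COO-: BrCH2COOH → 0.061 mol, BrCH2COO- → 0.427 mol.
pKa = −log(1.4 × 10^-3) = 2.854
Henderson–Hasselbalch with mole ratio 0.427/0.061: pH = 2.854 + (+0.845)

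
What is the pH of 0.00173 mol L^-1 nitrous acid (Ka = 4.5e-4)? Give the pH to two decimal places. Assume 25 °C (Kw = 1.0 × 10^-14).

HNO2 ⇌ NO2- + H+
Let x = [H+] at equilibrium. Ka = x²/(0.00173 − x).
The 5% rule fails; solving x² + Ka·x − Ka·C₀ = 0 exactly:
x = (−Ka + √(Ka² + 4·Ka·C₀))/2 = 6.86 × 10^-4 M
pH = −log[H+] = −log(6.86 × 10^-4) = 3.16

pH = 3.16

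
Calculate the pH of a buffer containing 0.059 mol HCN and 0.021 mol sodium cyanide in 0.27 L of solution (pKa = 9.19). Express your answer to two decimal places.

pH = 8.74

Using pH = pKa + log([base]/[acid]) with [base]/[acid] = 0.021/0.059:
pH = 9.19 + (-0.449) = 8.74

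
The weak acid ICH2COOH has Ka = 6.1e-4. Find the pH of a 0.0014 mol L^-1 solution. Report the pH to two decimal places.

ICH2COOH ⇌ ICH2COO- + H+
From the ICE table, Ka = [H+]²/(0.0014 − [H+]) = 6.1 × 10^-4.
The 5% rule fails; solving [H+]² + Ka·[H+] − Ka·C₀ = 0 exactly:
[H+] = (−Ka + √(Ka² + 4·Ka·C₀))/2 = 6.68 × 10^-4 M
pH = −log(6.68 × 10^-4) = 3.18

pH = 3.18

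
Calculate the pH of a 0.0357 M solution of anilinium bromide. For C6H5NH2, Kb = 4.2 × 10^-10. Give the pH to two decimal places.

pH = 3.04

C6H5NH3+ is the conjugate acid of the weak base C6H5NH2.
Ka = Kw/Kb = 1.0×10^-14 / 4.2 × 10^-10 = 2.38 × 10^-5
Ka = x²/(0.0357 − x) = 2.38 × 10^-5
Assume x ≪ 0.0357: x ≈ √(2.38 × 10^-5 × 0.0357) = 9.22 × 10^-4 M
(x/C₀ = 2.6% < 5%, so the approximation holds.)
pH = −log[H+] = −log(9.22 × 10^-4) = 3.04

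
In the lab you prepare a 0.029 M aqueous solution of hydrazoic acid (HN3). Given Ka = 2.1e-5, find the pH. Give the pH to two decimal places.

HN3 ⇌ N3- + H+
From the ICE table, Ka = [H+]²/(0.029 − [H+]) = 2.1 × 10^-5.
Since Ka ≪ C₀, [H+] ≈ √(Ka·C₀) = 7.80 × 10^-4 M.
([H+]/C₀ = 2.7% < 5%, so the approximation holds.)
pH = −log[H+] = −log(7.80 × 10^-4) = 3.11

pH = 3.11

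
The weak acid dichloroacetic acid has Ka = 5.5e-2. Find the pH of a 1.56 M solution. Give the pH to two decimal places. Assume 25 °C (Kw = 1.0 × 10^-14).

Cl2CHCOOH ⇌ Cl2CHCOO- + H+
Ka = [H+]²/(1.56 − [H+]) = 5.5 × 10^-2
Here C₀/Ka ≈ 28.4, so the small-[H+] approximation fails. Use the quadratic:
[H+] = [−0.055 + √(0.055² + 0.343)]/2 = 2.67 × 10^-1 M
pH = −log[H+] = −log(2.67 × 10^-1) = 0.57

pH = 0.57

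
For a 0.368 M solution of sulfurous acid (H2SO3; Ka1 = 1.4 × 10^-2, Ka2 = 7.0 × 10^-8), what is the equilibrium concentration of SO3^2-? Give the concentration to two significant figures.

First ionization gives [H+] ≈ [HSO3-] = 6.51 × 10^-2 M.
Second step: Ka2 = [H+][SO3^2-]/[HSO3-] ≈ [SO3^2-] (since [H+] ≈ [HSO3-]).
So [SO3^2-] ≈ Ka2.

7.0 × 10^-8 M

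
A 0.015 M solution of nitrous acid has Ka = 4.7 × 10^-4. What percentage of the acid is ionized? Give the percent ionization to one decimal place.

HNO2 ⇌ NO2- + H+; let x = [H+] at equilibrium.
Solve x² + 0.00047x − 7.05e-06 = 0 → x = 2.43 × 10^-3 M
Fraction ionized = 2.43 × 10^-3 / 0.015 = 0.1620 → 16.2%

16.2%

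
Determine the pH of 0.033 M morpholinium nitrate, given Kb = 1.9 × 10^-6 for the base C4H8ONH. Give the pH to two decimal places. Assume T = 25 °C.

C4H8ONH2+ is the conjugate acid of the weak base C4H8ONH.
Ka = Kw/Kb = 1.0×10^-14 / 1.9 × 10^-6 = 5.26 × 10^-9
Ka = [H+]²/(0.033 − [H+]) = 5.26 × 10^-9
Since Ka ≪ C₀, [H+] ≈ √(Ka·C₀) = 1.32 × 10^-5 M.
pH = −log(1.32 × 10^-5) = 4.88

pH = 4.88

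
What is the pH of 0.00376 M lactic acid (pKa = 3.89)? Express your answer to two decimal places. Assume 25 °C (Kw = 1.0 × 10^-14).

pH = 3.20

CH3CH(OH)COOH ⇌ CH3CH(OH)COO- + H+
Ka = 10^(−3.89) = 1.29 × 10^-4
Ka = x²/(0.00376 − x) = 1.29 × 10^-4
The 5% rule fails; solving x² + Ka·x − Ka·C₀ = 0 exactly:
x = (−Ka + √(Ka² + 4·Ka·C₀))/2 = 6.35 × 10^-4 M
pH = −log[H+] = −log(6.35 × 10^-4) = 3.20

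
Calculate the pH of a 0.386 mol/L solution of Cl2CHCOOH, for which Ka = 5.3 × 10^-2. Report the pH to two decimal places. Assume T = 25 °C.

pH = 0.92

Cl2CHCOOH ⇌ Cl2CHCOO- + H+
Let x = [H+] at equilibrium. Ka = x²/(0.386 − x).
The 5% rule fails; solving x² + Ka·x − Ka·C₀ = 0 exactly:
x = (−Ka + √(Ka² + 4·Ka·C₀))/2 = 1.19 × 10^-1 M
pH = −log(1.19 × 10^-1) = 0.92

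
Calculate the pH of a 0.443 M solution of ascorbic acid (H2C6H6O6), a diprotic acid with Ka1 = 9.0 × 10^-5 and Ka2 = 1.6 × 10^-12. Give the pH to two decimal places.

pH = 2.20

Ka1 ≫ Ka2, so treat the first dissociation as the only significant source of H+.
Ka1 = x²/(0.443 − x) = 9.0 × 10^-5
x ≈ √(9.0 × 10^-5 × 0.443) = 6.31 × 10^-3 M
pH = −log(6.31 × 10^-3) = 2.20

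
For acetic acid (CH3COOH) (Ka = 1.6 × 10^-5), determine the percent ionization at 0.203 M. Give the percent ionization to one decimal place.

CH3COOH ⇌ CH3COO- + H+; let x = [H+] at equilibrium.
x ≈ √(Ka·C₀) = √(1.6 × 10^-5 × 0.203) = 1.80 × 10^-3 M
% ionization = x/C₀ × 100% = 1.80 × 10^-3/0.203 × 100% = 0.9%

0.9%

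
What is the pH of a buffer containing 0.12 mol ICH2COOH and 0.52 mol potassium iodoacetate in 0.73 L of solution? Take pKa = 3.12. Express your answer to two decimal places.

Using pH = pKa + log([base]/[acid]) with [base]/[acid] = 0.52/0.12:
pH = 3.12 + (+0.637) = 3.76

pH = 3.76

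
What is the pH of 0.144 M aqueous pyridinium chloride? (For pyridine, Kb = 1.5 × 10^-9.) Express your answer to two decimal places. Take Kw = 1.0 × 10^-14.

C5H5NH+ is the conjugate acid of the weak base C5H5N.
Ka = Kw/Kb = 1.0×10^-14 / 1.5 × 10^-9 = 6.67 × 10^-6
Ka = [H+]²/(0.144 − [H+]) = 6.67 × 10^-6
Assume [H+] ≪ 0.144: [H+] ≈ √(6.67 × 10^-6 × 0.144) = 9.80 × 10^-4 M
pH = −log(9.80 × 10^-4) = 3.01

pH = 3.01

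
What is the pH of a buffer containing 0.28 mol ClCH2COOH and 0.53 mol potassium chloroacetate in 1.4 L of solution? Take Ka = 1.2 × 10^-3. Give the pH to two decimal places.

pKa = −log(1.2 × 10^-3) = 2.921
Using pH = pKa + log([base]/[acid]) with [base]/[acid] = 0.53/0.28:
pH = 2.921 + (+0.277) = 3.20

pH = 3.20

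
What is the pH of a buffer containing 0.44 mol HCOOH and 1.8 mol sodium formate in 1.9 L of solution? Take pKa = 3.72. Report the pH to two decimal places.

Using pH = pKa + log([base]/[acid]) with [base]/[acid] = 1.8/0.44:
pH = 3.72 + (+0.612) = 4.33

pH = 4.33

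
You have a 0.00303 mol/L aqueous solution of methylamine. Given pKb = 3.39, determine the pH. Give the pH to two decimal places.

pH = 10.97

CH3NH2 + H2O ⇌ CH3NH3+ + OH-
Kb = 10^(−3.39) = 4.07 × 10^-4
From the ICE table, Kb = x²/(0.00303 − x) = 4.07 × 10^-4.
The 5% rule fails; solving x² + Kb·x − Kb·C₀ = 0 exactly:
x = [−0.000407 + √(0.000407² + 4.93e-06)]/2 = 9.25 × 10^-4 M
pOH = −log(9.25 × 10^-4) = 3.03; pH = 14.00 − 3.03 = 10.97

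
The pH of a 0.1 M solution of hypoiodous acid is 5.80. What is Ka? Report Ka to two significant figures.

[H+] = 10^(-5.80) = 1.58 × 10^-6 M
At equilibrium [HA] = 0.1 − 1.58 × 10^-6 = 1.00 × 10^-1 M
Ka = [H+][A-]/[HA] = (1.58 × 10^-6)² / 1.00 × 10^-1 = 2.5 × 10^-11

Ka = 2.5 × 10^-11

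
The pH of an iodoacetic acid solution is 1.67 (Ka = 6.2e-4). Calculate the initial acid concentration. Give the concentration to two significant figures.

C₀ = 7.6 × 10^-1 M

[H+] = 10^(-1.67) = 2.14 × 10^-2 M = x
Ka = x²/(C₀ − x) ⇒ C₀ = x + x²/Ka
C₀ = 2.14 × 10^-2 + (2.14 × 10^-2)²/(6.2 × 10^-4) = 7.60 × 10^-1 M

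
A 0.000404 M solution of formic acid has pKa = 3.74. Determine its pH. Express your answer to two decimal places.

HCOOH ⇌ HCOO- + H+
Ka = 10^(−3.74) = 1.82 × 10^-4
Ka = x²/(0.000404 − x) = 1.82 × 10^-4
x is not negligible relative to C₀; solve x² + 0.000182·x − 7.35e-08 = 0.
x = [−0.000182 + √(0.000182² + 2.94e-07)]/2 = 1.95 × 10^-4 M
pH = −log[H+] = −log(1.95 × 10^-4) = 3.71

pH = 3.71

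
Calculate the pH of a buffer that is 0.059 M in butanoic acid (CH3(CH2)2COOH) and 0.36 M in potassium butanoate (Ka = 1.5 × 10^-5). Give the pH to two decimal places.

pKa = −log(1.5 × 10^-5) = 4.824
pH = pKa + log([A⁻]/[HA]) = 4.824 + log(0.36/0.059)
pH = 4.824 + (+0.785) = 5.61

pH = 5.61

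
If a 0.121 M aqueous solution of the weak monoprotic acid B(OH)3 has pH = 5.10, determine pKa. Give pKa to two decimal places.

pKa = 9.28

[H+] = 10^(-5.10) = 7.94 × 10^-6 M
At equilibrium [HA] = 0.121 − 7.94 × 10^-6 = 1.21 × 10^-1 M
Ka = [H+][A-]/[HA] = (7.94 × 10^-6)² / 1.21 × 10^-1 = 5.21 × 10^-10
pKa = -log(5.21 × 10^-10) = 9.28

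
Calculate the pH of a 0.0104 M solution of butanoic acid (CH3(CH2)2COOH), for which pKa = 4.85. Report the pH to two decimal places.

pH = 3.42

CH3(CH2)2COOH ⇌ CH3(CH2)2COO- + H+
Ka = 10^(−4.85) = 1.41 × 10^-5
Ka = x²/(0.0104 − x) = 1.41 × 10^-5
Since Ka ≪ C₀, x ≈ √(Ka·C₀) = 3.83 × 10^-4 M.
Check: 3.7% ionized — well under 5%, approximation valid.
pH = −log(3.83 × 10^-4) = 3.42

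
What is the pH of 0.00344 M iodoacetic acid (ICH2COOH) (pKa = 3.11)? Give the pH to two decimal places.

pH = 2.89

ICH2COOH ⇌ ICH2COO- + H+
Ka = 10^(−3.11) = 7.76 × 10^-4
Ka = [H+]²/(0.00344 − [H+]) = 7.76 × 10^-4
Here C₀/Ka ≈ 4.43, so the small-[H+] approximation fails. Use the quadratic:
[H+] = (−Ka + √(Ka² + 4·Ka·C₀))/2 = 1.29 × 10^-3 M
pH = −log[H+] = −log(1.29 × 10^-3) = 2.89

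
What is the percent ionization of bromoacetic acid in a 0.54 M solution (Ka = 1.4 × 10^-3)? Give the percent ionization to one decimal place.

5.0%

BrCH2COOH ⇌ BrCH2COO- + H+; let x = [H+] at equilibrium.
Ka = x²/(C₀ − x); solving the quadratic gives x = 2.68 × 10^-2 M.
% ionization = x/C₀ × 100% = 2.68 × 10^-2/0.54 × 100% = 5.0%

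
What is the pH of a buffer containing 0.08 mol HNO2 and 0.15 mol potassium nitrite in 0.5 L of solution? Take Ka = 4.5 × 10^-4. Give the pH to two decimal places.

pKa = −log(4.5 × 10^-4) = 3.347
Using pH = pKa + log([base]/[acid]) with [base]/[acid] = 0.15/0.08:
pH = 3.347 + (+0.273) = 3.62

pH = 3.62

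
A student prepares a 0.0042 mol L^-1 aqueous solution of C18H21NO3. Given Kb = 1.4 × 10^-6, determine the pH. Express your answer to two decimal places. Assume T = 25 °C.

C18H21NO3 + H2O ⇌ C18H22NO3+ + OH-
Kb = [OH-]²/(0.0042 − [OH-]) = 1.4 × 10^-6
Since Kb ≪ C₀, [OH-] ≈ √(Kb·C₀) = 7.67 × 10^-5 M.
([OH-]/C₀ = 1.8% < 5%, so the approximation holds.)
pOH = 4.12, so pH = 14.00 − pOH = 9.88

pH = 9.88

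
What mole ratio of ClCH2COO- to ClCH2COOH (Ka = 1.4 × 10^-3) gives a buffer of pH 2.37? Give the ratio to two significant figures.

pKa = -log(1.4 × 10^-3) = 2.854
pH = pKa + log(r) ⇒ log(r) = 2.37 − 2.854 = -0.484
r = [ClCH2COO-]/[ClCH2COOH] = 10^(-0.484) = 0.328

ratio = 0.33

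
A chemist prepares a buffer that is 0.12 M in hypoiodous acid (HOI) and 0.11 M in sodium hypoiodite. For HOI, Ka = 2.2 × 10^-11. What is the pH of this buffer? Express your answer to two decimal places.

pKa = −log(2.2 × 10^-11) = 10.658
pH = pKa + log([A⁻]/[HA]) = 10.658 + log(0.11/0.12)
pH = 10.658 + (-0.038) = 10.62

pH = 10.62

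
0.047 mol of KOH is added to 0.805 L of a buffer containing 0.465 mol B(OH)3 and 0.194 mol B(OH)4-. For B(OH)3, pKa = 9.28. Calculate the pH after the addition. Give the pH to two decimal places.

OH- converts B(OH)3 to B(OH)4-: B(OH)3 → 0.418 mol, B(OH)4- → 0.241 mol.
Henderson–Hasselbalch with mole ratio 0.241/0.418: pH = 9.28 + (-0.239)

pH = 9.04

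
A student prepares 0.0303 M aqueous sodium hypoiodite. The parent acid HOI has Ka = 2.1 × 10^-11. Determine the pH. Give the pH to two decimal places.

pH = 11.55

OI- is the conjugate base of the weak acid HOI.
Kb = Kw/Ka = 1.0×10^-14 / 2.1 × 10^-11 = 4.76 × 10^-4
From the ICE table, Kb = [OH-]²/(0.0303 − [OH-]) = 4.76 × 10^-4.
Here C₀/Kb ≈ 63.7, so the small-[OH-] approximation fails. Use the quadratic:
[OH-] = [−0.000476 + √(0.000476² + 5.77e-05)]/2 = 3.57 × 10^-3 M
pOH = −log(3.57 × 10^-3) = 2.45; pH = 14.00 − 2.45 = 11.55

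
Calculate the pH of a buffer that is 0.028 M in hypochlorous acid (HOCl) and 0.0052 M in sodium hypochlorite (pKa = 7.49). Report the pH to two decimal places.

pH = 6.76

Using pH = pKa + log([base]/[acid]) with [base]/[acid] = 0.0052/0.028:
pH = 7.49 + (-0.731) = 6.76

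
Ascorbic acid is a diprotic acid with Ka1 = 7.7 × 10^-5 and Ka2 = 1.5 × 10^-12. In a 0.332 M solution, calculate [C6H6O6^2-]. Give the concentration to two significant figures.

First ionization gives [H+] ≈ [HC6H6O6-] = 5.06 × 10^-3 M.
Second step: Ka2 = [H+][C6H6O6^2-]/[HC6H6O6-] ≈ [C6H6O6^2-] (since [H+] ≈ [HC6H6O6-]).
So [C6H6O6^2-] ≈ Ka2.

1.5 × 10^-12 M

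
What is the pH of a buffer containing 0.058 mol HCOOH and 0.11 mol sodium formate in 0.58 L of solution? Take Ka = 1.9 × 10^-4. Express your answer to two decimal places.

pH = 4.00

pKa = −log(1.9 × 10^-4) = 3.721
pH = pKa + log([A⁻]/[HA]) = 3.721 + log(0.11/0.058)
pH = 3.721 + (+0.278) = 4.00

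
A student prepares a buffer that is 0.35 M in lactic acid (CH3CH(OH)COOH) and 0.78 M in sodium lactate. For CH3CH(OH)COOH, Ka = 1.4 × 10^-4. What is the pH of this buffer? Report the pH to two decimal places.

pH = 4.20

pKa = −log(1.4 × 10^-4) = 3.854
Henderson–Hasselbalch: pH = pKa + log([CH3CH(OH)COO-]/[CH3CH(OH)COOH]) = 3.854 + log(0.78/0.35)
pH = 3.854 + (+0.348) = 4.20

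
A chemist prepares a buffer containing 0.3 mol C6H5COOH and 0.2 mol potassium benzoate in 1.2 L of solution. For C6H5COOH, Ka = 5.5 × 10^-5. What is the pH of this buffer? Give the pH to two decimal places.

pH = 4.08

pKa = −log(5.5 × 10^-5) = 4.260
Henderson–Hasselbalch: pH = pKa + log([C6H5COO-]/[C6H5COOH]) = 4.260 + log(0.2/0.3)
pH = 4.260 + (-0.176) = 4.08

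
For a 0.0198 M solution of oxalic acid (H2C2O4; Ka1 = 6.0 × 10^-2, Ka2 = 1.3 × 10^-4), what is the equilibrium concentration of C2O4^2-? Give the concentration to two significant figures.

1.3 × 10^-4 M

First ionization gives [H+] ≈ [HC2O4-] = 1.57 × 10^-2 M.
Second step: Ka2 = [H+][C2O4^2-]/[HC2O4-] ≈ [C2O4^2-] (since [H+] ≈ [HC2O4-]).
So [C2O4^2-] ≈ Ka2.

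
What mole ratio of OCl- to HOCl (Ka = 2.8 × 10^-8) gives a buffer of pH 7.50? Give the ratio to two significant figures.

ratio = 0.89

pKa = -log(2.8 × 10^-8) = 7.553
pH = pKa + log(r) ⇒ log(r) = 7.50 − 7.553 = -0.053
r = [OCl-]/[HOCl] = 10^(-0.053) = 0.885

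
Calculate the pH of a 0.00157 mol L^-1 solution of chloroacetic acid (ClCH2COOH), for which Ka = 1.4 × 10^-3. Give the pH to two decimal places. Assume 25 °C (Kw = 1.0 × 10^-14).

pH = 3.03

ClCH2COOH ⇌ ClCH2COO- + H+
From the ICE table, Ka = x²/(0.00157 − x) = 1.4 × 10^-3.
Here C₀/Ka ≈ 1.12, so the small-x approximation fails. Use the quadratic:
x = (−Ka + √(Ka² + 4·Ka·C₀))/2 = 9.40 × 10^-4 M
pH = −log(9.40 × 10^-4) = 3.03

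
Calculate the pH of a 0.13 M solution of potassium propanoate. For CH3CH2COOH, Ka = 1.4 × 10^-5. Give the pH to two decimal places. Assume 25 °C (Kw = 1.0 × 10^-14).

CH3CH2COO- is the conjugate base of the weak acid CH3CH2COOH.
Kb = Kw/Ka = 1.0×10^-14 / 1.4 × 10^-5 = 7.14 × 10^-10
Kb = x²/(0.13 − x) = 7.14 × 10^-10
Assume x ≪ 0.13: x ≈ √(7.14 × 10^-10 × 0.13) = 9.63 × 10^-6 M
pOH = −log(9.63 × 10^-6) = 5.02; pH = 14.00 − 5.02 = 8.98

pH = 8.98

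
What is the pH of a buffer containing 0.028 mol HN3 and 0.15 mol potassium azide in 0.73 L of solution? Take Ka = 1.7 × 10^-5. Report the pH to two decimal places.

pH = 5.50

pKa = −log(1.7 × 10^-5) = 4.770
pH = pKa + log([A⁻]/[HA]) = 4.770 + log(0.15/0.028)
pH = 4.770 + (+0.729) = 5.50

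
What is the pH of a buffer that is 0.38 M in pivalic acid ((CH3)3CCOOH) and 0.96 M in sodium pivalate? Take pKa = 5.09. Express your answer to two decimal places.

Henderson–Hasselbalch: pH = pKa + log([(CH3)3CCOO-]/[(CH3)3CCOOH]) = 5.09 + log(0.96/0.38)
pH = 5.09 + (+0.402) = 5.49

pH = 5.49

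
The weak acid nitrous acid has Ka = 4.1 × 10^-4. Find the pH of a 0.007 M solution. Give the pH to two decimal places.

HNO2 ⇌ NO2- + H+
Let x = [H+] at equilibrium. Ka = x²/(0.007 − x).
The 5% rule fails; solving x² + Ka·x − Ka·C₀ = 0 exactly:
x = [−0.00041 + √(0.00041² + 1.15e-05)]/2 = 1.50 × 10^-3 M
pH = −log(1.50 × 10^-3) = 2.82

pH = 2.82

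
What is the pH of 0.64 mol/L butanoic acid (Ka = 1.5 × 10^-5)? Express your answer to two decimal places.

pH = 2.51

CH3(CH2)2COOH ⇌ CH3(CH2)2COO- + H+
Ka = [H+]²/(0.64 − [H+]) = 1.5 × 10^-5
Assume [H+] ≪ 0.64: [H+] ≈ √(1.5 × 10^-5 × 0.64) = 3.10 × 10^-3 M
pH = −log(3.10 × 10^-3) = 2.51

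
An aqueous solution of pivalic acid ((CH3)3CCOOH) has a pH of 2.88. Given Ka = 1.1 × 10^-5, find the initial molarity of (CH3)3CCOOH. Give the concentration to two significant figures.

C₀ = 1.6 × 10^-1 M

[H+] = 10^(-2.88) = 1.32 × 10^-3 M = x
Ka = x²/(C₀ − x) ⇒ C₀ = x + x²/Ka
C₀ = 1.32 × 10^-3 + (1.32 × 10^-3)²/(1.1 × 10^-5) = 1.60 × 10^-1 M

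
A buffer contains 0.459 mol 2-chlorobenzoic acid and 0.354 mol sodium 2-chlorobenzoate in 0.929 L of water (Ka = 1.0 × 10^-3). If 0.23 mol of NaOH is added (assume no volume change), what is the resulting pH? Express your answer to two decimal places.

pH = 3.41

After neutralization: n(ClC6H4COOH) = 0.229 mol, n(ClC6H4COO-) = 0.584 mol.
pKa = −log(1.0 × 10^-3) = 3.000
pH = pKa + log(n_ClC6H4COO-/n_ClC6H4COOH) = 3.000 + log(0.584/0.229) = 3.000 + (+0.407)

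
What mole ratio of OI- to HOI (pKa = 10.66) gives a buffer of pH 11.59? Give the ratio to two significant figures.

ratio = 8.5

pH = pKa + log(r) ⇒ log(r) = 11.59 − 10.66 = +0.93
r = [OI-]/[HOI] = 10^(+0.93) = 8.51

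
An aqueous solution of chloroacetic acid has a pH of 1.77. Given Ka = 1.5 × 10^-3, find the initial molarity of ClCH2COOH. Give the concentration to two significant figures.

C₀ = 2.1 × 10^-1 M

[H+] = 10^(-1.77) = 1.70 × 10^-2 M = x
Ka = x²/(C₀ − x) ⇒ C₀ = x + x²/Ka
C₀ = 1.70 × 10^-2 + (1.70 × 10^-2)²/(1.5 × 10^-3) = 2.10 × 10^-1 M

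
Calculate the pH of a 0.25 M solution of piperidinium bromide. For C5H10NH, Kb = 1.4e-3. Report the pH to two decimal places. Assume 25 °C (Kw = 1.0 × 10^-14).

C5H10NH2+ is the conjugate acid of the weak base C5H10NH.
Ka = Kw/Kb = 1.0×10^-14 / 1.4 × 10^-3 = 7.14 × 10^-12
From the ICE table, Ka = [H+]²/(0.25 − [H+]) = 7.14 × 10^-12.
Since Ka ≪ C₀, [H+] ≈ √(Ka·C₀) = 1.34 × 10^-6 M.
([H+]/C₀ = 0.00053% < 5%, so the approximation holds.)
pH = −log(1.34 × 10^-6) = 5.87

pH = 5.87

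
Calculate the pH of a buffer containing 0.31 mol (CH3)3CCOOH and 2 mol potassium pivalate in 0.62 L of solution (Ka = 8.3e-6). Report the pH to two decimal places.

pKa = −log(8.3 × 10^-6) = 5.081
pH = pKa + log([A⁻]/[HA]) = 5.081 + log(2/0.31)
pH = 5.081 + (+0.810) = 5.89

pH = 5.89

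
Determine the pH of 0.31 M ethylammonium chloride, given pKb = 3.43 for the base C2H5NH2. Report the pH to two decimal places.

pH = 5.54

C2H5NH3+ is the conjugate acid of the weak base C2H5NH2.
Kb = 10^(−3.43) = 3.72 × 10^-4
Ka = Kw/Kb = 1.0×10^-14 / 3.72 × 10^-4 = 2.69 × 10^-11
From the ICE table, Ka = x²/(0.31 − x) = 2.69 × 10^-11.
Since Ka ≪ C₀, x ≈ √(Ka·C₀) = 2.89 × 10^-6 M.
(x/C₀ = 0.00093% < 5%, so the approximation holds.)
pH = −log(2.89 × 10^-6) = 5.54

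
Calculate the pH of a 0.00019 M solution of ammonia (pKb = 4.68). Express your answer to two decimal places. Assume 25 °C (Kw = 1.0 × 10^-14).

pH = 9.73

NH3 + H2O ⇌ NH4+ + OH-
Kb = 10^(−4.68) = 2.09 × 10^-5
Kb = x²/(0.00019 − x) = 2.09 × 10^-5
The 5% rule fails; solving x² + Kb·x − Kb·C₀ = 0 exactly:
x = (−Kb + √(Kb² + 4·Kb·C₀))/2 = 5.34 × 10^-5 M
pOH = 4.27, so pH = 14.00 − pOH = 9.73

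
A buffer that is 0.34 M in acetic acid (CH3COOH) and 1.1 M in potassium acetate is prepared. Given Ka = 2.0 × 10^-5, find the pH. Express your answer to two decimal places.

pH = 5.21

pKa = −log(2.0 × 10^-5) = 4.699
Using pH = pKa + log([base]/[acid]) with [base]/[acid] = 1.1/0.34:
pH = 4.699 + (+0.510) = 5.21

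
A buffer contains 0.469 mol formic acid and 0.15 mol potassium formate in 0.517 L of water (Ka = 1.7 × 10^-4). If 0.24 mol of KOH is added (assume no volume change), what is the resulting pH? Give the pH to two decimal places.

pH = 4.00

After neutralization: n(HCOOH) = 0.229 mol, n(HCOO-) = 0.39 mol.
pKa = −log(1.7 × 10^-4) = 3.770
pH = pKa + log([A⁻]/[HA]) = 3.770 + log(0.39/0.229) = 3.770 +0.231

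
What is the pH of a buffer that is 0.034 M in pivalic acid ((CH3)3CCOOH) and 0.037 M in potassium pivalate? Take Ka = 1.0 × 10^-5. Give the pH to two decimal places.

pKa = −log(1.0 × 10^-5) = 5.000
Using pH = pKa + log([base]/[acid]) with [base]/[acid] = 0.037/0.034:
pH = 5.000 + (+0.037) = 5.04

pH = 5.04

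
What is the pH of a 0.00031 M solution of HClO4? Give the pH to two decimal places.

pH = 3.51

HClO4 is a strong acid and dissociates completely, so [H+] = 0.00031 M.
pH = -log(0.00031) = 3.51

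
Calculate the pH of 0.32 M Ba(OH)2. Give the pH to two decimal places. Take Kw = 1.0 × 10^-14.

Ba(OH)2 is a strong base (each formula unit releases 2 OH-); [OH-] = 0.64 M.
pOH = -log(0.64) = 0.19
pH = 14.00 - 0.19 = 13.81

pH = 13.81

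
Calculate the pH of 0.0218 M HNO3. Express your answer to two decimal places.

HNO3 is a strong acid and dissociates completely, so [H+] = 0.0218 M.
pH = -log(0.0218) = 1.66

pH = 1.66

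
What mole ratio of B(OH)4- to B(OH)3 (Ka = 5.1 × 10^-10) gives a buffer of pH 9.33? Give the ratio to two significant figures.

ratio = 1.1

pKa = -log(5.1 × 10^-10) = 9.292
pH = pKa + log(r) ⇒ log(r) = 9.33 − 9.292 = +0.038
r = [B(OH)4-]/[B(OH)3] = 10^(+0.038) = 1.09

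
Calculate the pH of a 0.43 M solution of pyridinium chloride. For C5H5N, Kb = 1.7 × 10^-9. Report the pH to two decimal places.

C5H5NH+ is the conjugate acid of the weak base C5H5N.
Ka = Kw/Kb = 1.0×10^-14 / 1.7 × 10^-9 = 5.88 × 10^-6
From the ICE table, Ka = x²/(0.43 − x) = 5.88 × 10^-6.
Assume x ≪ 0.43: x ≈ √(5.88 × 10^-6 × 0.43) = 1.59 × 10^-3 M
(x/C₀ = 0.37% < 5%, so the approximation holds.)
pH = −log[H+] = −log(1.59 × 10^-3) = 2.80

pH = 2.80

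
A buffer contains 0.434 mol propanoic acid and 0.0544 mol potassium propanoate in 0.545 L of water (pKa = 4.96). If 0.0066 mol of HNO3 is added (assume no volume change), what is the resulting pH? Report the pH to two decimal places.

After neutralization: n(CH3CH2COOH) = 0.441 mol, n(CH3CH2COO-) = 0.0478 mol.
pH = pKa + log(n_CH3CH2COO-/n_CH3CH2COOH) = 4.96 + log(0.0478/0.441) = 4.96 + (-0.965)

pH = 4.00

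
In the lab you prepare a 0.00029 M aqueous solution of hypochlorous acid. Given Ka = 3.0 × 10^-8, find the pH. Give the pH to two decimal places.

HOCl ⇌ OCl- + H+
From the ICE table, Ka = [H+]²/(0.00029 − [H+]) = 3.0 × 10^-8.
Assume [H+] ≪ 0.00029: [H+] ≈ √(3.0 × 10^-8 × 0.00029) = 2.95 × 10^-6 M
([H+]/C₀ = 1% < 5%, so the approximation holds.)
pH = −log(2.95 × 10^-6) = 5.53

pH = 5.53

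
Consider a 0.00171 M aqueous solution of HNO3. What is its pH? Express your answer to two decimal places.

pH = 2.77

HNO3 is a strong acid and dissociates completely, so [H+] = 0.00171 M.
pH = -log(0.00171) = 2.77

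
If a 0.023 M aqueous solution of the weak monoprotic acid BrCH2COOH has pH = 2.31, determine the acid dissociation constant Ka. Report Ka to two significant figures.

[H+] = 10^(-2.31) = 4.90 × 10^-3 M
At equilibrium [HA] = 0.023 − 4.90 × 10^-3 = 1.81 × 10^-2 M
Ka = [H+][A-]/[HA] = (4.90 × 10^-3)² / 1.81 × 10^-2 = 1.3 × 10^-3

Ka = 1.3 × 10^-3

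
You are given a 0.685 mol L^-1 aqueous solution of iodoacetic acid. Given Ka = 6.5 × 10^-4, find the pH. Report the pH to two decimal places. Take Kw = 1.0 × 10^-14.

ICH2COOH ⇌ ICH2COO- + H+
Ka = x²/(0.685 − x) = 6.5 × 10^-4
Neglecting x in the denominator: x = √(6.5 × 10^-4 × 0.685) = 2.11 × 10^-2 M
(x/C₀ = 3.1% < 5%, so the approximation holds.)
pH = −log[H+] = −log(2.11 × 10^-2) = 1.68

pH = 1.68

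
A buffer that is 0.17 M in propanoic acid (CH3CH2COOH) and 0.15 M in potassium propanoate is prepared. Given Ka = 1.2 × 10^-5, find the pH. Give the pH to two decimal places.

pH = 4.87

pKa = −log(1.2 × 10^-5) = 4.921
Henderson–Hasselbalch: pH = pKa + log([CH3CH2COO-]/[CH3CH2COOH]) = 4.921 + log(0.15/0.17)
pH = 4.921 + (-0.054) = 4.87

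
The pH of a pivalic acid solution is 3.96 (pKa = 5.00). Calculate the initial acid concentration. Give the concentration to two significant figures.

[H+] = 10^(-3.96) = 1.10 × 10^-4 M = x
Ka = 10^(−5.00) = 1.00 × 10^-5
Ka = x²/(C₀ − x) ⇒ C₀ = x + x²/Ka
C₀ = 1.10 × 10^-4 + (1.10 × 10^-4)²/(1.00 × 10^-5) = 1.32 × 10^-3 M

C₀ = 1.3 × 10^-3 M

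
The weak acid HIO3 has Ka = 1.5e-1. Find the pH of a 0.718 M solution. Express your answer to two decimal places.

HIO3 ⇌ IO3- + H+
Ka = [H+]²/(0.718 − [H+]) = 1.5 × 10^-1
The 5% rule fails; solving [H+]² + Ka·[H+] − Ka·C₀ = 0 exactly:
[H+] = (−Ka + √(Ka² + 4·Ka·C₀))/2 = 2.62 × 10^-1 M
pH = −log[H+] = −log(2.62 × 10^-1) = 0.58

pH = 0.58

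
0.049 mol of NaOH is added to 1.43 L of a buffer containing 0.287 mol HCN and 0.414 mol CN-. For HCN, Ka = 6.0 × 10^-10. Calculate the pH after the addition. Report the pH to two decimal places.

pH = 9.51

OH- converts HCN to CN-: HCN → 0.238 mol, CN- → 0.463 mol.
pKa = −log(6.0 × 10^-10) = 9.222
Henderson–Hasselbalch with mole ratio 0.463/0.238: pH = 9.222 + (+0.289)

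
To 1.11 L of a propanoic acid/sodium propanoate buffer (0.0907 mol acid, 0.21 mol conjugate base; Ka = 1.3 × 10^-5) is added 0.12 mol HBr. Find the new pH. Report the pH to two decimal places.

pH = 4.52

After neutralization: n(CH3CH2COOH) = 0.211 mol, n(CH3CH2COO-) = 0.09 mol.
pKa = −log(1.3 × 10^-5) = 4.886
Henderson–Hasselbalch with mole ratio 0.09/0.211: pH = 4.886 + (-0.370)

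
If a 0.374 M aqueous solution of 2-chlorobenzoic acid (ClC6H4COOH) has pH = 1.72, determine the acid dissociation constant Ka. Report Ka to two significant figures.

[H+] = 10^(-1.72) = 1.91 × 10^-2 M
At equilibrium [HA] = 0.374 − 1.91 × 10^-2 = 3.55 × 10^-1 M
Ka = [H+][A-]/[HA] = (1.91 × 10^-2)² / 3.55 × 10^-1 = 1.0 × 10^-3

Ka = 1.0 × 10^-3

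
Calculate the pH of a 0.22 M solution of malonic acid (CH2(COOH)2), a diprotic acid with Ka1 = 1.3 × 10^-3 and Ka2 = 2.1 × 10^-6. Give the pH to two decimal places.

pH = 1.79

Ka1 ≫ Ka2, so treat the first dissociation as the only significant source of H+.
Ka1 = x²/(0.22 − x) = 1.3 × 10^-3
Solving the quadratic: x = (−Ka1 + √(Ka1² + 4·Ka1·C₀))/2 = 1.63 × 10^-2 M
pH = −log(1.63 × 10^-2) = 1.79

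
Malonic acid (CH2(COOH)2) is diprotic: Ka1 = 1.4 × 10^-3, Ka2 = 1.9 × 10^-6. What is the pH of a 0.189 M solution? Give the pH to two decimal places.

Since Ka1 ≫ Ka2, the first ionization dominates [H+].
Ka1 = x²/(0.189 − x) = 1.4 × 10^-3
Solving the quadratic: x = (−Ka1 + √(Ka1² + 4·Ka1·C₀))/2 = 1.56 × 10^-2 M
pH = −log(1.56 × 10^-2) = 1.81

pH = 1.81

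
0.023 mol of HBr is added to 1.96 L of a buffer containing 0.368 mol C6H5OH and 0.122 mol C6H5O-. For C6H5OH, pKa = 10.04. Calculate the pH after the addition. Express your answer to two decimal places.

pH = 9.44

Added H+ converts C6H5O- to C6H5OH: C6H5OH → 0.391 mol, C6H5O- → 0.099 mol.
pH = pKa + log([A⁻]/[HA]) = 10.04 + log(0.099/0.391) = 10.04 -0.597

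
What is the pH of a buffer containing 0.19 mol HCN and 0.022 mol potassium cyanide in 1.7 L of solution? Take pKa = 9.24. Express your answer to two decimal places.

pH = pKa + log([A⁻]/[HA]) = 9.24 + log(0.022/0.19)
pH = 9.24 + (-0.936) = 8.30

pH = 8.30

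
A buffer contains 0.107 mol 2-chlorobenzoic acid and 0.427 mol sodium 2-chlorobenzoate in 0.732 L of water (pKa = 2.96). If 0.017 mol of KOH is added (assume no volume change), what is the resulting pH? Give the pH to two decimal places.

pH = 3.65

After neutralization: n(ClC6H4COOH) = 0.09 mol, n(ClC6H4COO-) = 0.444 mol.
Henderson–Hasselbalch with mole ratio 0.444/0.09: pH = 2.96 + (+0.693)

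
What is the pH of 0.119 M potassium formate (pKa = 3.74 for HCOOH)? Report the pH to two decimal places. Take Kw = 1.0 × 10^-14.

pH = 8.41

HCOO- is the conjugate base of the weak acid HCOOH.
Ka = 10^(−3.74) = 1.82 × 10^-4
Kb = Kw/Ka = 1.0×10^-14 / 1.82 × 10^-4 = 5.49 × 10^-11
From the ICE table, Kb = [OH-]²/(0.119 − [OH-]) = 5.49 × 10^-11.
Neglecting [OH-] in the denominator: [OH-] = √(5.49 × 10^-11 × 0.119) = 2.56 × 10^-6 M
([OH-]/C₀ = 0.0021% < 5%, so the approximation holds.)
pOH = −log(2.56 × 10^-6) = 5.59; pH = 14.00 − 5.59 = 8.41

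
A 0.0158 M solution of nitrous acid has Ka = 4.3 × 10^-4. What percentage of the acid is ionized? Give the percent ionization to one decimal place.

15.2%

HNO2 ⇌ NO2- + H+; let x = [H+] at equilibrium.
Ka = x²/(C₀ − x); solving the quadratic gives x = 2.40 × 10^-3 M.
% ionization = x/C₀ × 100% = 2.40 × 10^-3/0.0158 × 100% = 15.2%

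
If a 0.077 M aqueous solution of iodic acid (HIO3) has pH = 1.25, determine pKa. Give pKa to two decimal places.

[H+] = 10^(-1.25) = 5.62 × 10^-2 M
At equilibrium [HA] = 0.077 − 5.62 × 10^-2 = 2.08 × 10^-2 M
Ka = [H+][A-]/[HA] = (5.62 × 10^-2)² / 2.08 × 10^-2 = 1.52 × 10^-1
pKa = -log(1.52 × 10^-1) = 0.82

pKa = 0.82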